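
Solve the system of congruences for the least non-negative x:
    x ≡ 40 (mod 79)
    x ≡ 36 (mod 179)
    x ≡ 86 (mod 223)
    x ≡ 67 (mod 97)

The moduli are pairwise coprime; N = 79·179·223·97 = 305883971.
N/79 = 3871949; 3871949 ≡ 1 (mod 79), inverse 1.
N/179 = 1708849; 1708849 ≡ 115 (mod 179); 115·165 ≡ 1, so inverse 165.
N/223 = 1371677; 1371677 ≡ 4 (mod 223); 4·56 ≡ 1, so inverse 56.
N/97 = 3153443; 3153443 ≡ 70 (mod 97); 70·79 ≡ 1, so inverse 79.
x ≡ 40·3871949·1 + 36·1708849·165 + 86·1371677·56 + 67·3153443·79 = 33602611251.
33602611251 mod 305883971 = 261258412.

261258412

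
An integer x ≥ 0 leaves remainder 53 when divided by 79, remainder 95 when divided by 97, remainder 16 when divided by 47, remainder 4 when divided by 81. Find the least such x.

The moduli are pairwise coprime; N = 79·97·47·81 = 29173041.
N/79 = 369279; 369279 ≡ 33 (mod 79); 33·12 ≡ 1, so inverse 12.
N/97 = 300753; 300753 ≡ 53 (mod 97); 53·11 ≡ 1, so inverse 11.
N/47 = 620703; 620703 ≡ 21 (mod 47); 21·9 ≡ 1, so inverse 9.
N/81 = 360161; 360161 ≡ 35 (mod 81); 35·44 ≡ 1, so inverse 44.
x ≡ 53·369279·12 + 95·300753·11 + 16·620703·9 + 4·360161·44 = 701917897.
701917897 mod 29173041 = 1764913.

1764913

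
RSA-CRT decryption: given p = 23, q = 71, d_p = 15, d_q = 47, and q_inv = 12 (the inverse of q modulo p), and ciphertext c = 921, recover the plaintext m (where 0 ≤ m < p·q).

93

m₁ = c^(d_p) mod p: c ≡ 1 (mod 23), and 1^15 mod 23 = 1.
m₂ = c^(d_q) mod q: c ≡ 69 (mod 71), and 69^47 mod 71 = 22.
h = q_inv·(m₁ − m₂) mod p = 12·(1 − 22) mod 23 = 1.
m = m₂ + h·q = 22 + 1·71 = 93.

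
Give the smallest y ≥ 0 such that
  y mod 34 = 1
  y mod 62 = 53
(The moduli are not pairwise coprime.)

239

gcd(34, 62) = 2 and 2 | (53 − 1), so the pair is consistent; merging gives y ≡ 239 (mod 1054), where 1054 = lcm(34, 62).
The solution is unique modulo lcm(34, 62) = 1054.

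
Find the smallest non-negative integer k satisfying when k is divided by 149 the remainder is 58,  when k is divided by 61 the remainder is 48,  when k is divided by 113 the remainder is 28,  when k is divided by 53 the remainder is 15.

30679754

The moduli are pairwise coprime; N = 149·61·113·53 = 54434021.
N/149 = 365329; 365329 ≡ 130 (mod 149); 130·47 ≡ 1, so inverse 47.
N/61 = 892361; 892361 ≡ 53 (mod 61); 53·38 ≡ 1, so inverse 38.
N/113 = 481717; 481717 ≡ 111 (mod 113); 111·56 ≡ 1, so inverse 56.
N/53 = 1027057; 1027057 ≡ 23 (mod 53); 23·30 ≡ 1, so inverse 30.
k ≡ 58·365329·47 + 48·892361·38 + 28·481717·56 + 15·1027057·30 = 3841061224.
3841061224 mod 54434021 = 30679754.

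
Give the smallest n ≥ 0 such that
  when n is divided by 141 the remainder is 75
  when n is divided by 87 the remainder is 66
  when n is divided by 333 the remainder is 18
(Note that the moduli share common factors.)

gcd(141, 87) = 3 and 3 | (66 − 75), so the pair is consistent; merging gives n ≡ 3459 (mod 4089), where 4089 = lcm(141, 87).
gcd(4089, 333) = 3 and 3 | (18 − 3459), so the pair is consistent; merging gives n ≡ 306045 (mod 453879), where 453879 = lcm(4089, 333).
The solution is unique modulo lcm(141, 87, 333) = 453879.

306045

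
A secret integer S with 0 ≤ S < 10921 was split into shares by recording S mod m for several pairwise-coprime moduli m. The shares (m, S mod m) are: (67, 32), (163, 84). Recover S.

3181

From S ≡ 32 (mod 67) write S = 32 + 67t. Substituting into S ≡ 84 (mod 163) gives 67t ≡ 52 (mod 163), and since 67⁻¹ ≡ 73 (mod 163), t ≡ 47. Hence S ≡ 32 + 67·47 = 3181 (mod 10921).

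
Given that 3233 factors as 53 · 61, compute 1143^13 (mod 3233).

1408

Mod 53: 1143 ≡ 30; 30^13 ≡ 30 (mod 53).
Mod 61: 1143 ≡ 45; 45^13 ≡ 5 (mod 61).
Combine by CRT: x ≡ 30 (mod 53), x ≡ 5 (mod 61) ⇒ x ≡ 1408 (mod 3233).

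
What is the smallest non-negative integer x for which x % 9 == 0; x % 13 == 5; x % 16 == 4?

1188

The moduli are pairwise coprime; N = 9·13·16 = 1872.
N/9 = 208; 208 ≡ 1 (mod 9), inverse 1.
N/13 = 144; 144 ≡ 1 (mod 13), inverse 1.
N/16 = 117; 117 ≡ 5 (mod 16); 5·13 ≡ 1, so inverse 13.
x ≡ 0·208·1 + 5·144·1 + 4·117·13 = 6804.
6804 mod 1872 = 1188.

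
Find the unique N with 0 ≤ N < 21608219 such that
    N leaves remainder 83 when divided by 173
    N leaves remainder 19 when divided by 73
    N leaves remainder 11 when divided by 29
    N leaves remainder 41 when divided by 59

3885663

Combine the congruences pairwise.
From N ≡ 83 (mod 173) write N = 83 + 173t. Substituting into N ≡ 19 (mod 73) gives 173t ≡ 9 (mod 73), and since 27⁻¹ ≡ 46 (mod 73), t ≡ 49. Hence N ≡ 83 + 173·49 = 8560 (mod 12629).
From N ≡ 8560 (mod 12629) write N = 8560 + 12629t. Substituting into N ≡ 11 (mod 29) gives 12629t ≡ 6 (mod 29), and since 14⁻¹ ≡ 27 (mod 29), t ≡ 17. Hence N ≡ 8560 + 12629·17 = 223253 (mod 366241).
From N ≡ 223253 (mod 366241) write N = 223253 + 366241t. Substituting into N ≡ 41 (mod 59) gives 366241t ≡ 44 (mod 59), and since 28⁻¹ ≡ 19 (mod 59), t ≡ 10. Hence N ≡ 223253 + 366241·10 = 3885663 (mod 21608219).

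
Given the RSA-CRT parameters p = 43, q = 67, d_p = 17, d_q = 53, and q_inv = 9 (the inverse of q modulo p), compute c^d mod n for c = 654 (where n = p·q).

m₁ = c^(d_p) mod p: c ≡ 9 (mod 43), and 9^17 mod 43 = 31.
m₂ = c^(d_q) mod q: c ≡ 51 (mod 67), and 51^53 mod 67 = 31.
h = q_inv·(m₁ − m₂) mod p = 9·(31 − 31) mod 43 = 0.
m = m₂ + h·q = 31 + 0·67 = 31.

31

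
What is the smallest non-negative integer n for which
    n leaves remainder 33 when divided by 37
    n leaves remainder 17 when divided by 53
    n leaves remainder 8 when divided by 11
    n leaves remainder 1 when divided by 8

53017

The moduli are pairwise coprime; M = 37·53·11·8 = 172568.
M/37 = 4664; 4664 ≡ 2 (mod 37); 2·19 ≡ 1, so inverse 19.
M/53 = 3256; 3256 ≡ 23 (mod 53); 23·30 ≡ 1, so inverse 30.
M/11 = 15688; 15688 ≡ 2 (mod 11); 2·6 ≡ 1, so inverse 6.
M/8 = 21571; 21571 ≡ 3 (mod 8); 3·3 ≡ 1, so inverse 3.
n ≡ 33·4664·19 + 17·3256·30 + 8·15688·6 + 1·21571·3 = 5402625.
5402625 mod 172568 = 53017.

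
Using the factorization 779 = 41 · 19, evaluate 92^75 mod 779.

Mod 41: 92 ≡ 10; by Fermat, exponent reduces to 75 mod 40 = 35; 10^35 ≡ 1 (mod 41).
Mod 19: 92 ≡ 16; by Fermat, exponent reduces to 75 mod 18 = 3; 16^3 ≡ 11 (mod 19).
Combine by CRT: x ≡ 1 (mod 41), x ≡ 11 (mod 19) ⇒ x ≡ 657 (mod 779).

657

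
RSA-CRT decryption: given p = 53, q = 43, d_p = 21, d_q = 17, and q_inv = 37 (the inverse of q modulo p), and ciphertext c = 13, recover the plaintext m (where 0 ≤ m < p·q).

m₁ = c^(d_p) mod p: c ≡ 13 (mod 53), and 13^21 mod 53 = 36.
m₂ = c^(d_q) mod q: c ≡ 13 (mod 43), and 13^17 mod 43 = 24.
h = q_inv·(m₁ − m₂) mod p = 37·(36 − 24) mod 53 = 20.
m = m₂ + h·q = 24 + 20·43 = 884.

884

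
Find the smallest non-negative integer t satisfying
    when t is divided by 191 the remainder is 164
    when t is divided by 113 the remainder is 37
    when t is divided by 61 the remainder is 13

The moduli are pairwise coprime; N = 191·113·61 = 1316563.
N/191 = 6893; 6893 ≡ 17 (mod 191); 17·45 ≡ 1, so inverse 45.
N/113 = 11651; 11651 ≡ 12 (mod 113); 12·66 ≡ 1, so inverse 66.
N/61 = 21583; 21583 ≡ 50 (mod 61); 50·11 ≡ 1, so inverse 11.
t ≡ 164·6893·45 + 37·11651·66 + 13·21583·11 = 82408451.
82408451 mod 1316563 = 781545.

781545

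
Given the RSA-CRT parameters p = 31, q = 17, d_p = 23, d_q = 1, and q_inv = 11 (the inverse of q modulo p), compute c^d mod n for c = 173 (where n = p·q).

224

m₁ = c^(d_p) mod p: c ≡ 18 (mod 31), and 18^23 mod 31 = 7.
m₂ = c^(d_q) mod q: c ≡ 3 (mod 17), and 3^1 mod 17 = 3.
h = q_inv·(m₁ − m₂) mod p = 11·(7 − 3) mod 31 = 13.
m = m₂ + h·q = 3 + 13·17 = 224.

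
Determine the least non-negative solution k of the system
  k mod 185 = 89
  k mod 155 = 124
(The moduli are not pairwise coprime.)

5084

Combine the congruences pairwise.
gcd(185, 155) = 5 and 5 | (124 − 89), so the pair is consistent; merging gives k ≡ 5084 (mod 5735), where 5735 = lcm(185, 155).
The solution is unique modulo lcm(185, 155) = 5735.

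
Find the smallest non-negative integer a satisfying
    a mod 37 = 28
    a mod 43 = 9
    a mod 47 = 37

From a ≡ 28 (mod 37) write a = 28 + 37t. Substituting into a ≡ 9 (mod 43) gives 37t ≡ 24 (mod 43), and since 37⁻¹ ≡ 7 (mod 43), t ≡ 39. Hence a ≡ 28 + 37·39 = 1471 (mod 1591).
From a ≡ 1471 (mod 1591) write a = 1471 + 1591t. Substituting into a ≡ 37 (mod 47) gives 1591t ≡ 23 (mod 47), and since 40⁻¹ ≡ 20 (mod 47), t ≡ 37. Hence a ≡ 1471 + 1591·37 = 60338 (mod 74777).

60338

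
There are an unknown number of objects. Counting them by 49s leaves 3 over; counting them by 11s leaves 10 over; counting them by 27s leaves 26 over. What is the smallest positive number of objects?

10097

The moduli are pairwise coprime; M = 49·11·27 = 14553.
M/49 = 297; 297 ≡ 3 (mod 49); 3·33 ≡ 1, so inverse 33.
M/11 = 1323; 1323 ≡ 3 (mod 11); 3·4 ≡ 1, so inverse 4.
M/27 = 539; 539 ≡ 26 (mod 27); 26·26 ≡ 1, so inverse 26.
N ≡ 3·297·33 + 10·1323·4 + 26·539·26 = 446687.
446687 mod 14553 = 10097.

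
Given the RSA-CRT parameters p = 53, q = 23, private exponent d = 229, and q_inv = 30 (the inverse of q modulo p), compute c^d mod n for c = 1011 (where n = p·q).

d_p = d mod (p−1) = 229 mod 52 = 21; d_q = d mod (q−1) = 9.
m₁ = c^(d_p) mod p: c ≡ 4 (mod 53), and 4^21 mod 53 = 25.
m₂ = c^(d_q) mod q: c ≡ 22 (mod 23), and 22^9 mod 23 = 22.
h = q_inv·(m₁ − m₂) mod p = 30·(25 − 22) mod 53 = 37.
m = m₂ + h·q = 22 + 37·23 = 873.

873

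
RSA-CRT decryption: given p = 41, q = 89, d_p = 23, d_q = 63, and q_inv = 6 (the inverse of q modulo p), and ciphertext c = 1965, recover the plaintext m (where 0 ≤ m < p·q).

2077

m₁ = c^(d_p) mod p: c ≡ 38 (mod 41), and 38^23 mod 41 = 27.
m₂ = c^(d_q) mod q: c ≡ 7 (mod 89), and 7^63 mod 89 = 30.
h = q_inv·(m₁ − m₂) mod p = 6·(27 − 30) mod 41 = 23.
m = m₂ + h·q = 30 + 23·89 = 2077.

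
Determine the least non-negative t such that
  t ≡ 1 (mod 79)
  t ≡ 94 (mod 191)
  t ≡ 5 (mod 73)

Combine the congruences pairwise.
From t ≡ 1 (mod 79) write t = 1 + 79s. Substituting into t ≡ 94 (mod 191) gives 79s ≡ 93 (mod 191), and since 79⁻¹ ≡ 162 (mod 191), s ≡ 168. Hence t ≡ 1 + 79·168 = 13273 (mod 15089).
From t ≡ 13273 (mod 15089) write t = 13273 + 15089s. Substituting into t ≡ 5 (mod 73) gives 15089s ≡ 18 (mod 73), and since 51⁻¹ ≡ 63 (mod 73), s ≡ 39. Hence t ≡ 13273 + 15089·39 = 601744 (mod 1101497).

601744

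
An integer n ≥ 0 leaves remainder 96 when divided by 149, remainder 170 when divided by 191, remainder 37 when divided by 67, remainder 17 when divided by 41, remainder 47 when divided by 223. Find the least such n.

The moduli are pairwise coprime; M = 149·191·67·41·223 = 17433442679.
M/149 = 117002971; 117002971 ≡ 125 (mod 149); 125·31 ≡ 1, so inverse 31.
M/191 = 91274569; 91274569 ≡ 62 (mod 191); 62·114 ≡ 1, so inverse 114.
M/67 = 260200637; 260200637 ≡ 40 (mod 67); 40·62 ≡ 1, so inverse 62.
M/41 = 425205919; 425205919 ≡ 3 (mod 41); 3·14 ≡ 1, so inverse 14.
M/223 = 78176873; 78176873 ≡ 209 (mod 223); 209·207 ≡ 1, so inverse 207.
n ≡ 96·117002971·31 + 170·91274569·114 + 37·260200637·62 + 17·425205919·14 + 47·78176873·207 = 3575784056333.
3575784056333 mod 17433442679 = 1928307138.

1928307138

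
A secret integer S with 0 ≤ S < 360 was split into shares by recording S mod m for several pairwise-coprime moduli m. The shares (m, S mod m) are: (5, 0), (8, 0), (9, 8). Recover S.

80

From S ≡ 0 (mod 5) write S = 0 + 5t. Substituting into S ≡ 0 (mod 8) gives 5t ≡ 0 (mod 8), and since 5⁻¹ ≡ 5 (mod 8), t ≡ 0. Hence S ≡ 0 + 5·0 = 0 (mod 40).
From S ≡ 0 (mod 40) write S = 0 + 40t. Substituting into S ≡ 8 (mod 9) gives 40t ≡ 8 (mod 9), and since 4⁻¹ ≡ 7 (mod 9), t ≡ 2. Hence S ≡ 0 + 40·2 = 80 (mod 360).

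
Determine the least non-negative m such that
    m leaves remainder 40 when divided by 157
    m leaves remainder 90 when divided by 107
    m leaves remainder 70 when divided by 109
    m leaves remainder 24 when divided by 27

12935427

The moduli are pairwise coprime; N = 157·107·109·27 = 49439457.
N/157 = 314901; 314901 ≡ 116 (mod 157); 116·134 ≡ 1, so inverse 134.
N/107 = 462051; 462051 ≡ 25 (mod 107); 25·30 ≡ 1, so inverse 30.
N/109 = 453573; 453573 ≡ 24 (mod 109); 24·50 ≡ 1, so inverse 50.
N/27 = 1831091; 1831091 ≡ 5 (mod 27); 5·11 ≡ 1, so inverse 11.
m ≡ 40·314901·134 + 90·462051·30 + 70·453573·50 + 24·1831091·11 = 5006320584.
5006320584 mod 49439457 = 12935427.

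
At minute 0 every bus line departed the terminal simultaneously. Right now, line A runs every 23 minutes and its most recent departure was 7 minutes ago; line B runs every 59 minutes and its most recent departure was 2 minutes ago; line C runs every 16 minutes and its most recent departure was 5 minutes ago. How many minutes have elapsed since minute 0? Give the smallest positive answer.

The moduli are pairwise coprime; N = 23·59·16 = 21712.
N/23 = 944; 944 ≡ 1 (mod 23), inverse 1.
N/59 = 368; 368 ≡ 14 (mod 59); 14·38 ≡ 1, so inverse 38.
N/16 = 1357; 1357 ≡ 13 (mod 16); 13·5 ≡ 1, so inverse 5.
t ≡ 7·944·1 + 2·368·38 + 5·1357·5 = 68501.
68501 mod 21712 = 3365.

3365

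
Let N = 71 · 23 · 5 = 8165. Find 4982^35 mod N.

6888

Mod 71: 4982 ≡ 12; 12^35 ≡ 1 (mod 71).
Mod 23: 4982 ≡ 14; by Fermat, exponent reduces to 35 mod 22 = 13; 14^13 ≡ 11 (mod 23).
Mod 5: 4982 ≡ 2; by Fermat, exponent reduces to 35 mod 4 = 3; 2^3 ≡ 3 (mod 5).
Combine by CRT: x ≡ 1 (mod 71), x ≡ 11 (mod 23), x ≡ 3 (mod 5) ⇒ x ≡ 6888 (mod 8165).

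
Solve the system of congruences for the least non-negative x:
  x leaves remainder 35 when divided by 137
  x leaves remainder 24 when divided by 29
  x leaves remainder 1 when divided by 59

The moduli are pairwise coprime; N = 137·29·59 = 234407.
N/137 = 1711; 1711 ≡ 67 (mod 137); 67·45 ≡ 1, so inverse 45.
N/29 = 8083; 8083 ≡ 21 (mod 29); 21·18 ≡ 1, so inverse 18.
N/59 = 3973; 3973 ≡ 20 (mod 59); 20·3 ≡ 1, so inverse 3.
x ≡ 35·1711·45 + 24·8083·18 + 1·3973·3 = 6198600.
6198600 mod 234407 = 104018.

104018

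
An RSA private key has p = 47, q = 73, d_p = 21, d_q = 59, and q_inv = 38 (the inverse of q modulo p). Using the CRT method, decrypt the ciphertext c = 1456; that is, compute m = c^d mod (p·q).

m₁ = c^(d_p) mod p: c ≡ 46 (mod 47), and 46^21 mod 47 = 46.
m₂ = c^(d_q) mod q: c ≡ 69 (mod 73), and 69^59 mod 73 = 71.
h = q_inv·(m₁ − m₂) mod p = 38·(46 − 71) mod 47 = 37.
m = m₂ + h·q = 71 + 37·73 = 2772.

2772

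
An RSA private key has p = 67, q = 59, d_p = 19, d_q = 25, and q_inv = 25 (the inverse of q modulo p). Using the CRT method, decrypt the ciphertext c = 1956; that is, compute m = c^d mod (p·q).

3132

m₁ = c^(d_p) mod p: c ≡ 13 (mod 67), and 13^19 mod 67 = 50.
m₂ = c^(d_q) mod q: c ≡ 9 (mod 59), and 9^25 mod 59 = 5.
h = q_inv·(m₁ − m₂) mod p = 25·(50 − 5) mod 67 = 53.
m = m₂ + h·q = 5 + 53·59 = 3132.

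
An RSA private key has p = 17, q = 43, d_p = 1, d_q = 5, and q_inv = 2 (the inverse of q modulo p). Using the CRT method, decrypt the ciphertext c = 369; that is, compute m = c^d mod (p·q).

454

m₁ = c^(d_p) mod p: c ≡ 12 (mod 17), and 12^1 mod 17 = 12.
m₂ = c^(d_q) mod q: c ≡ 25 (mod 43), and 25^5 mod 43 = 24.
h = q_inv·(m₁ − m₂) mod p = 2·(12 − 24) mod 17 = 10.
m = m₂ + h·q = 24 + 10·43 = 454.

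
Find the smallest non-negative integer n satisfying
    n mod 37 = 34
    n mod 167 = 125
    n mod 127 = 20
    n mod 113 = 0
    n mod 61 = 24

1379610672

The moduli are pairwise coprime; M = 37·167·127·113·61 = 5409164569.
M/37 = 146193637; 146193637 ≡ 14 (mod 37); 14·8 ≡ 1, so inverse 8.
M/167 = 32390207; 32390207 ≡ 56 (mod 167); 56·3 ≡ 1, so inverse 3.
M/127 = 42591847; 42591847 ≡ 111 (mod 127); 111·119 ≡ 1, so inverse 119.
M/113 = 47868713; 47868713 ≡ 105 (mod 113); 105·14 ≡ 1, so inverse 14.
M/61 = 88674829; 88674829 ≡ 44 (mod 61); 44·43 ≡ 1, so inverse 43.
n ≡ 34·146193637·8 + 125·32390207·3 + 20·42591847·119 + 0·47868713·14 + 24·88674829·43 = 244792016277.
244792016277 mod 5409164569 = 1379610672.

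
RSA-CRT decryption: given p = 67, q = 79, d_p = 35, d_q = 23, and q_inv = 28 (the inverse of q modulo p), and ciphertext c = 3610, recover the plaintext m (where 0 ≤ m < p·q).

734

m₁ = c^(d_p) mod p: c ≡ 59 (mod 67), and 59^35 mod 67 = 64.
m₂ = c^(d_q) mod q: c ≡ 55 (mod 79), and 55^23 mod 79 = 23.
h = q_inv·(m₁ − m₂) mod p = 28·(64 − 23) mod 67 = 9.
m = m₂ + h·q = 23 + 9·79 = 734.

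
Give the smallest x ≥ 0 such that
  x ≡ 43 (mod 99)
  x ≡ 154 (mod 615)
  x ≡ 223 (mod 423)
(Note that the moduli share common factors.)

Combine the congruences pairwise.
gcd(99, 615) = 3 and 3 | (154 − 43), so the pair is consistent; merging gives x ≡ 14299 (mod 20295), where 20295 = lcm(99, 615).
gcd(20295, 423) = 9 and 9 | (223 − 14299), so the pair is consistent; merging gives x ≡ 278134 (mod 953865), where 953865 = lcm(20295, 423).
The solution is unique modulo lcm(99, 615, 423) = 953865.

278134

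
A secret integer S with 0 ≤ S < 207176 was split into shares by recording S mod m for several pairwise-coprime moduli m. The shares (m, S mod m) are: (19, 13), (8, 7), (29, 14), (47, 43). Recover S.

From S ≡ 13 (mod 19) write S = 13 + 19t. Substituting into S ≡ 7 (mod 8) gives 19t ≡ 2 (mod 8), and since 3⁻¹ ≡ 3 (mod 8), t ≡ 6. Hence S ≡ 13 + 19·6 = 127 (mod 152).
From S ≡ 127 (mod 152) write S = 127 + 152t. Substituting into S ≡ 14 (mod 29) gives 152t ≡ 3 (mod 29), and since 7⁻¹ ≡ 25 (mod 29), t ≡ 17. Hence S ≡ 127 + 152·17 = 2711 (mod 4408).
From S ≡ 2711 (mod 4408) write S = 2711 + 4408t. Substituting into S ≡ 43 (mod 47) gives 4408t ≡ 11 (mod 47), and since 37⁻¹ ≡ 14 (mod 47), t ≡ 13. Hence S ≡ 2711 + 4408·13 = 60015 (mod 207176).

60015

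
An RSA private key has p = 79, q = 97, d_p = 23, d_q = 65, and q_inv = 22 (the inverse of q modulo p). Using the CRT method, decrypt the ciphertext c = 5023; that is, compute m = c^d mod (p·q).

m₁ = c^(d_p) mod p: c ≡ 46 (mod 79), and 46^23 mod 79 = 10.
m₂ = c^(d_q) mod q: c ≡ 76 (mod 97), and 76^65 mod 97 = 41.
h = q_inv·(m₁ − m₂) mod p = 22·(10 − 41) mod 79 = 29.
m = m₂ + h·q = 41 + 29·97 = 2854.

2854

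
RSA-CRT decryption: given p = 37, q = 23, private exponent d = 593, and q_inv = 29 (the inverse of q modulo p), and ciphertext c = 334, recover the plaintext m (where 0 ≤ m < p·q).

186

d_p = d mod (p−1) = 593 mod 36 = 17; d_q = d mod (q−1) = 21.
m₁ = c^(d_p) mod p: c ≡ 1 (mod 37), and 1^17 mod 37 = 1.
m₂ = c^(d_q) mod q: c ≡ 12 (mod 23), and 12^21 mod 23 = 2.
h = q_inv·(m₁ − m₂) mod p = 29·(1 − 2) mod 37 = 8.
m = m₂ + h·q = 2 + 8·23 = 186.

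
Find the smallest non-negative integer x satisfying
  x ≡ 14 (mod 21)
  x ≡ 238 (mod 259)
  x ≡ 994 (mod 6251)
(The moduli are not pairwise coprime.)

gcd(21, 259) = 7 and 7 | (238 − 14), so the pair is consistent; merging gives x ≡ 497 (mod 777), where 777 = lcm(21, 259).
gcd(777, 6251) = 7 and 7 | (994 − 497), so the pair is consistent; merging gives x ≡ 51002 (mod 693861), where 693861 = lcm(777, 6251).
The solution is unique modulo lcm(21, 259, 6251) = 693861.

51002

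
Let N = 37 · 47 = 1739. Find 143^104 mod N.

712

Mod 37: 143 ≡ 32; by Fermat, exponent reduces to 104 mod 36 = 32; 32^32 ≡ 9 (mod 37).
Mod 47: 143 ≡ 2; by Fermat, exponent reduces to 104 mod 46 = 12; 2^12 ≡ 7 (mod 47).
Combine by CRT: x ≡ 9 (mod 37), x ≡ 7 (mod 47) ⇒ x ≡ 712 (mod 1739).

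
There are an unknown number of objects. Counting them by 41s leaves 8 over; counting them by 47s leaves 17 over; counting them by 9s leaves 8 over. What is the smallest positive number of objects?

Combine the congruences pairwise.
From N ≡ 8 (mod 41) write N = 8 + 41t. Substituting into N ≡ 17 (mod 47) gives 41t ≡ 9 (mod 47), and since 41⁻¹ ≡ 39 (mod 47), t ≡ 22. Hence N ≡ 8 + 41·22 = 910 (mod 1927).
From N ≡ 910 (mod 1927) write N = 910 + 1927t. Substituting into N ≡ 8 (mod 9) gives 1927t ≡ 7 (mod 9), and since 1⁻¹ ≡ 1 (mod 9), t ≡ 7. Hence N ≡ 910 + 1927·7 = 14399 (mod 17343).

14399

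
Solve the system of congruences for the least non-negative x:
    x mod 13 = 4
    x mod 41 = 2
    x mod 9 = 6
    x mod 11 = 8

2175

The moduli are pairwise coprime; N = 13·41·9·11 = 52767.
N/13 = 4059; 4059 ≡ 3 (mod 13); 3·9 ≡ 1, so inverse 9.
N/41 = 1287; 1287 ≡ 16 (mod 41); 16·18 ≡ 1, so inverse 18.
N/9 = 5863; 5863 ≡ 4 (mod 9); 4·7 ≡ 1, so inverse 7.
N/11 = 4797; 4797 ≡ 1 (mod 11), inverse 1.
x ≡ 4·4059·9 + 2·1287·18 + 6·5863·7 + 8·4797·1 = 477078.
477078 mod 52767 = 2175.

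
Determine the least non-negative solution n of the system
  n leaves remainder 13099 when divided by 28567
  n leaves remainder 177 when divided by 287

384470

Combine the congruences pairwise.
gcd(28567, 287) = 7 and 7 | (177 − 13099), so the pair is consistent; merging gives n ≡ 384470 (mod 1171247), where 1171247 = lcm(28567, 287).
The solution is unique modulo lcm(28567, 287) = 1171247.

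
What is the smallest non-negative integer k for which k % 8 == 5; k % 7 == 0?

21

From k ≡ 5 (mod 8) write k = 5 + 8t. Substituting into k ≡ 0 (mod 7) gives 8t ≡ 2 (mod 7), and since 1⁻¹ ≡ 1 (mod 7), t ≡ 2. Hence k ≡ 5 + 8·2 = 21 (mod 56).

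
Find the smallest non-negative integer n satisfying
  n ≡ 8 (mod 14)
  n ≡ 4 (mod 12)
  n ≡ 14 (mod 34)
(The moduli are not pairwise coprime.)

1408

Combine the congruences pairwise.
gcd(14, 12) = 2 and 2 | (4 − 8), so the pair is consistent; merging gives n ≡ 64 (mod 84), where 84 = lcm(14, 12).
gcd(84, 34) = 2 and 2 | (14 − 64), so the pair is consistent; merging gives n ≡ 1408 (mod 1428), where 1428 = lcm(84, 34).
The solution is unique modulo lcm(14, 12, 34) = 1428.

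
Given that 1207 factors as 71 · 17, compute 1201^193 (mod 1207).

Mod 71: 1201 ≡ 65; by Fermat, exponent reduces to 193 mod 70 = 53; 65^53 ≡ 52 (mod 71).
Mod 17: 1201 ≡ 11; by Fermat, exponent reduces to 193 mod 16 = 1; 11^1 ≡ 11 (mod 17).
Combine by CRT: x ≡ 52 (mod 71), x ≡ 11 (mod 17) ⇒ x ≡ 691 (mod 1207).

691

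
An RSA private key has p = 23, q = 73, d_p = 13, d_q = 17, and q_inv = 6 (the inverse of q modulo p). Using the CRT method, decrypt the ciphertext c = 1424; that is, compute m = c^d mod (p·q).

m₁ = c^(d_p) mod p: c ≡ 21 (mod 23), and 21^13 mod 23 = 19.
m₂ = c^(d_q) mod q: c ≡ 37 (mod 73), and 37^17 mod 73 = 2.
h = q_inv·(m₁ − m₂) mod p = 6·(19 − 2) mod 23 = 10.
m = m₂ + h·q = 2 + 10·73 = 732.

732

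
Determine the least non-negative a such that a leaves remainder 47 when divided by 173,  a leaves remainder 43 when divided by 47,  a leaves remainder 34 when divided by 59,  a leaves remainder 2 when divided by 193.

31644861

The moduli are pairwise coprime; N = 173·47·59·193 = 92587697.
N/173 = 535189; 535189 ≡ 100 (mod 173); 100·109 ≡ 1, so inverse 109.
N/47 = 1969951; 1969951 ≡ 40 (mod 47); 40·20 ≡ 1, so inverse 20.
N/59 = 1569283; 1569283 ≡ 1 (mod 59), inverse 1.
N/193 = 479729; 479729 ≡ 124 (mod 193); 124·179 ≡ 1, so inverse 179.
a ≡ 47·535189·109 + 43·1969951·20 + 34·1569283·1 + 2·479729·179 = 4661029711.
4661029711 mod 92587697 = 31644861.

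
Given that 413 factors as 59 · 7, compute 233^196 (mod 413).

310

Mod 59: 233 ≡ 56; by Fermat, exponent reduces to 196 mod 58 = 22; 56^22 ≡ 15 (mod 59).
Mod 7: 233 ≡ 2; by Fermat, exponent reduces to 196 mod 6 = 4; 2^4 ≡ 2 (mod 7).
Combine by CRT: x ≡ 15 (mod 59), x ≡ 2 (mod 7) ⇒ x ≡ 310 (mod 413).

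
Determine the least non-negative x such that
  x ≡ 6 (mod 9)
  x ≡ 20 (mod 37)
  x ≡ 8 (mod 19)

1167

From x ≡ 6 (mod 9) write x = 6 + 9t. Substituting into x ≡ 20 (mod 37) gives 9t ≡ 14 (mod 37), and since 9⁻¹ ≡ 33 (mod 37), t ≡ 18. Hence x ≡ 6 + 9·18 = 168 (mod 333).
From x ≡ 168 (mod 333) write x = 168 + 333t. Substituting into x ≡ 8 (mod 19) gives 333t ≡ 11 (mod 19), and since 10⁻¹ ≡ 2 (mod 19), t ≡ 3. Hence x ≡ 168 + 333·3 = 1167 (mod 6327).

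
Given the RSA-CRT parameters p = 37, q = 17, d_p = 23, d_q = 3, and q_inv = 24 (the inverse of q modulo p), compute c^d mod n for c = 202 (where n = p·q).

m₁ = c^(d_p) mod p: c ≡ 17 (mod 37), and 17^23 mod 37 = 18.
m₂ = c^(d_q) mod q: c ≡ 15 (mod 17), and 15^3 mod 17 = 9.
h = q_inv·(m₁ − m₂) mod p = 24·(18 − 9) mod 37 = 31.
m = m₂ + h·q = 9 + 31·17 = 536.

536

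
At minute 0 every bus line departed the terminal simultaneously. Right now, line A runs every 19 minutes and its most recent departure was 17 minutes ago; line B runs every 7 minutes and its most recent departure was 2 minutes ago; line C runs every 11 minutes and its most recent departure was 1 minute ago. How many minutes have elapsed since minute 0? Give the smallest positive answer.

1024

The moduli are pairwise coprime; N = 19·7·11 = 1463.
N/19 = 77; 77 ≡ 1 (mod 19), inverse 1.
N/7 = 209; 209 ≡ 6 (mod 7); 6·6 ≡ 1, so inverse 6.
N/11 = 133; 133 ≡ 1 (mod 11), inverse 1.
t ≡ 17·77·1 + 2·209·6 + 1·133·1 = 3950.
3950 mod 1463 = 1024.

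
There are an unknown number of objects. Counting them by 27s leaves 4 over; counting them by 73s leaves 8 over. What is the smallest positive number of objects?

From N ≡ 4 (mod 27) write N = 4 + 27t. Substituting into N ≡ 8 (mod 73) gives 27t ≡ 4 (mod 73), and since 27⁻¹ ≡ 46 (mod 73), t ≡ 38. Hence N ≡ 4 + 27·38 = 1030 (mod 1971).

1030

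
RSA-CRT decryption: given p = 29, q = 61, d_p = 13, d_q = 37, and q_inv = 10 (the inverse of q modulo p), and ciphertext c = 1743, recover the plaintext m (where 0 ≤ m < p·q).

1237

m₁ = c^(d_p) mod p: c ≡ 3 (mod 29), and 3^13 mod 29 = 19.
m₂ = c^(d_q) mod q: c ≡ 35 (mod 61), and 35^37 mod 61 = 17.
h = q_inv·(m₁ − m₂) mod p = 10·(19 − 17) mod 29 = 20.
m = m₂ + h·q = 17 + 20·61 = 1237.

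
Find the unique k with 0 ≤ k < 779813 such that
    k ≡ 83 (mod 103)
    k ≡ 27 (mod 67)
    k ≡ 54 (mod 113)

578840

The moduli are pairwise coprime; N = 103·67·113 = 779813.
N/103 = 7571; 7571 ≡ 52 (mod 103); 52·2 ≡ 1, so inverse 2.
N/67 = 11639; 11639 ≡ 48 (mod 67); 48·7 ≡ 1, so inverse 7.
N/113 = 6901; 6901 ≡ 8 (mod 113); 8·99 ≡ 1, so inverse 99.
k ≡ 83·7571·2 + 27·11639·7 + 54·6901·99 = 40349303.
40349303 mod 779813 = 578840.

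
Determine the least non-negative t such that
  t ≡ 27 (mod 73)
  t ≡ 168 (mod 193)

13678

Combine the congruences pairwise.
From t ≡ 27 (mod 73) write t = 27 + 73s. Substituting into t ≡ 168 (mod 193) gives 73s ≡ 141 (mod 193), and since 73⁻¹ ≡ 156 (mod 193), s ≡ 187. Hence t ≡ 27 + 73·187 = 13678 (mod 14089).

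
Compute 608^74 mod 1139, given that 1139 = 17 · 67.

1087

Mod 17: 608 ≡ 13; by Fermat, exponent reduces to 74 mod 16 = 10; 13^10 ≡ 16 (mod 17).
Mod 67: 608 ≡ 5; by Fermat, exponent reduces to 74 mod 66 = 8; 5^8 ≡ 15 (mod 67).
Combine by CRT: x ≡ 16 (mod 17), x ≡ 15 (mod 67) ⇒ x ≡ 1087 (mod 1139).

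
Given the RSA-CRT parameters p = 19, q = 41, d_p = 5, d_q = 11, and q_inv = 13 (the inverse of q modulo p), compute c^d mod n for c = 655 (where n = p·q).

m₁ = c^(d_p) mod p: c ≡ 9 (mod 19), and 9^5 mod 19 = 16.
m₂ = c^(d_q) mod q: c ≡ 40 (mod 41), and 40^11 mod 41 = 40.
h = q_inv·(m₁ − m₂) mod p = 13·(16 − 40) mod 19 = 11.
m = m₂ + h·q = 40 + 11·41 = 491.

491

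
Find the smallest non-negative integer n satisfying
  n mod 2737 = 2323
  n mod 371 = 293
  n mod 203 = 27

gcd(2737, 371) = 7 and 7 | (293 − 2323), so the pair is consistent; merging gives n ≡ 35167 (mod 145061), where 145061 = lcm(2737, 371).
gcd(145061, 203) = 7 and 7 | (27 − 35167), so the pair is consistent; merging gives n ≡ 3226509 (mod 4206769), where 4206769 = lcm(145061, 203).
The solution is unique modulo lcm(2737, 371, 203) = 4206769.

3226509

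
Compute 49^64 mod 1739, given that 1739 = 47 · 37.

1529

Mod 47: 49 ≡ 2; by Fermat, exponent reduces to 64 mod 46 = 18; 2^18 ≡ 25 (mod 47).
Mod 37: 49 ≡ 12; by Fermat, exponent reduces to 64 mod 36 = 28; 12^28 ≡ 12 (mod 37).
Combine by CRT: x ≡ 25 (mod 47), x ≡ 12 (mod 37) ⇒ x ≡ 1529 (mod 1739).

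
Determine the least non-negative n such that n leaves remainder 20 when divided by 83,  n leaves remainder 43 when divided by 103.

352

Combine the congruences pairwise.
From n ≡ 20 (mod 83) write n = 20 + 83t. Substituting into n ≡ 43 (mod 103) gives 83t ≡ 23 (mod 103), and since 83⁻¹ ≡ 36 (mod 103), t ≡ 4. Hence n ≡ 20 + 83·4 = 352 (mod 8549).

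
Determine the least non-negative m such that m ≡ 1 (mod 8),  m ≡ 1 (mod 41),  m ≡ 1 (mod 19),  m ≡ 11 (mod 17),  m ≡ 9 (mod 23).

From m ≡ 1 (mod 8) write m = 1 + 8t. Substituting into m ≡ 1 (mod 41) gives 8t ≡ 0 (mod 41), and since 8⁻¹ ≡ 36 (mod 41), t ≡ 0. Hence m ≡ 1 + 8·0 = 1 (mod 328).
From m ≡ 1 (mod 328) write m = 1 + 328t. Substituting into m ≡ 1 (mod 19) gives 328t ≡ 0 (mod 19), and since 5⁻¹ ≡ 4 (mod 19), t ≡ 0. Hence m ≡ 1 + 328·0 = 1 (mod 6232).
From m ≡ 1 (mod 6232) write m = 1 + 6232t. Substituting into m ≡ 11 (mod 17) gives 6232t ≡ 10 (mod 17), and since 10⁻¹ ≡ 12 (mod 17), t ≡ 1. Hence m ≡ 1 + 6232·1 = 6233 (mod 105944).
From m ≡ 6233 (mod 105944) write m = 6233 + 105944t. Substituting into m ≡ 9 (mod 23) gives 105944t ≡ 9 (mod 23), and since 6⁻¹ ≡ 4 (mod 23), t ≡ 13. Hence m ≡ 6233 + 105944·13 = 1383505 (mod 2436712).

1383505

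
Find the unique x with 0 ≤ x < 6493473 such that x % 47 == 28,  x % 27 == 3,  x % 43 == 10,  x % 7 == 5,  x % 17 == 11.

3745740

The moduli are pairwise coprime; N = 47·27·43·7·17 = 6493473.
N/47 = 138159; 138159 ≡ 26 (mod 47); 26·38 ≡ 1, so inverse 38.
N/27 = 240499; 240499 ≡ 10 (mod 27); 10·19 ≡ 1, so inverse 19.
N/43 = 151011; 151011 ≡ 38 (mod 43); 38·17 ≡ 1, so inverse 17.
N/7 = 927639; 927639 ≡ 6 (mod 7); 6·6 ≡ 1, so inverse 6.
N/17 = 381969; 381969 ≡ 13 (mod 17); 13·4 ≡ 1, so inverse 4.
x ≡ 28·138159·38 + 3·240499·19 + 10·151011·17 + 5·927639·6 + 11·381969·4 = 231017295.
231017295 mod 6493473 = 3745740.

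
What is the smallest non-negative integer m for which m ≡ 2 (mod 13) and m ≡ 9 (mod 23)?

262

From m ≡ 2 (mod 13) write m = 2 + 13t. Substituting into m ≡ 9 (mod 23) gives 13t ≡ 7 (mod 23), and since 13⁻¹ ≡ 16 (mod 23), t ≡ 20. Hence m ≡ 2 + 13·20 = 262 (mod 299).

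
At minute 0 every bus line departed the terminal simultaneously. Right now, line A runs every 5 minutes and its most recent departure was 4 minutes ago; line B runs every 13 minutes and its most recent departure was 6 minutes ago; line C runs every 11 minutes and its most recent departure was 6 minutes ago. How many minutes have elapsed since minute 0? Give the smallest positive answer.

149

The moduli are pairwise coprime; N = 5·13·11 = 715.
N/5 = 143; 143 ≡ 3 (mod 5); 3·2 ≡ 1, so inverse 2.
N/13 = 55; 55 ≡ 3 (mod 13); 3·9 ≡ 1, so inverse 9.
N/11 = 65; 65 ≡ 10 (mod 11); 10·10 ≡ 1, so inverse 10.
t ≡ 4·143·2 + 6·55·9 + 6·65·10 = 8014.
8014 mod 715 = 149.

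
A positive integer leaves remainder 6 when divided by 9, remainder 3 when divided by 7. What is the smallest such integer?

Combine the congruences pairwise.
From a ≡ 6 (mod 9) write a = 6 + 9t. Substituting into a ≡ 3 (mod 7) gives 9t ≡ 4 (mod 7), and since 2⁻¹ ≡ 4 (mod 7), t ≡ 2. Hence a ≡ 6 + 9·2 = 24 (mod 63).

24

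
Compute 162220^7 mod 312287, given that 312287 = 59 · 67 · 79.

Mod 59: 162220 ≡ 29; 29^7 ≡ 53 (mod 59).
Mod 67: 162220 ≡ 13; 13^7 ≡ 2 (mod 67).
Mod 79: 162220 ≡ 33; 33^7 ≡ 58 (mod 79).
Combine by CRT: x ≡ 53 (mod 59), x ≡ 2 (mod 67), x ≡ 58 (mod 79) ⇒ x ≡ 162008 (mod 312287).

162008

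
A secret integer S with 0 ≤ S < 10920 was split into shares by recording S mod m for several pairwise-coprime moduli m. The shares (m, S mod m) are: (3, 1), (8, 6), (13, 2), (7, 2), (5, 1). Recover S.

4006

The moduli are pairwise coprime; N = 3·8·13·7·5 = 10920.
N/3 = 3640; 3640 ≡ 1 (mod 3), inverse 1.
N/8 = 1365; 1365 ≡ 5 (mod 8); 5·5 ≡ 1, so inverse 5.
N/13 = 840; 840 ≡ 8 (mod 13); 8·5 ≡ 1, so inverse 5.
N/7 = 1560; 1560 ≡ 6 (mod 7); 6·6 ≡ 1, so inverse 6.
N/5 = 2184; 2184 ≡ 4 (mod 5); 4·4 ≡ 1, so inverse 4.
S ≡ 1·3640·1 + 6·1365·5 + 2·840·5 + 2·1560·6 + 1·2184·4 = 80446.
80446 mod 10920 = 4006.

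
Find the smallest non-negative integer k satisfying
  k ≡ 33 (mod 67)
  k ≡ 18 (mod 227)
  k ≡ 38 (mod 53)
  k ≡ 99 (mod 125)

3649724

The moduli are pairwise coprime; N = 67·227·53·125 = 100759625.
N/67 = 1503875; 1503875 ≡ 60 (mod 67); 60·19 ≡ 1, so inverse 19.
N/227 = 443875; 443875 ≡ 90 (mod 227); 90·169 ≡ 1, so inverse 169.
N/53 = 1901125; 1901125 ≡ 15 (mod 53); 15·46 ≡ 1, so inverse 46.
N/125 = 806077; 806077 ≡ 77 (mod 125); 77·13 ≡ 1, so inverse 13.
k ≡ 33·1503875·19 + 18·443875·169 + 38·1901125·46 + 99·806077·13 = 6653784974.
6653784974 mod 100759625 = 3649724.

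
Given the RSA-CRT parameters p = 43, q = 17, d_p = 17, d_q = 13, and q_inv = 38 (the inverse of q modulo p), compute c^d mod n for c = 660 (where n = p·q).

m₁ = c^(d_p) mod p: c ≡ 15 (mod 43), and 15^17 mod 43 = 40.
m₂ = c^(d_q) mod q: c ≡ 14 (mod 17), and 14^13 mod 17 = 5.
h = q_inv·(m₁ − m₂) mod p = 38·(40 − 5) mod 43 = 40.
m = m₂ + h·q = 5 + 40·17 = 685.

685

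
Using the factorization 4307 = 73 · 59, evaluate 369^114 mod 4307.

Mod 73: 369 ≡ 4; by Fermat, exponent reduces to 114 mod 72 = 42; 4^42 ≡ 8 (mod 73).
Mod 59: 369 ≡ 15; by Fermat, exponent reduces to 114 mod 58 = 56; 15^56 ≡ 16 (mod 59).
Combine by CRT: x ≡ 8 (mod 73), x ≡ 16 (mod 59) ⇒ x ≡ 665 (mod 4307).

665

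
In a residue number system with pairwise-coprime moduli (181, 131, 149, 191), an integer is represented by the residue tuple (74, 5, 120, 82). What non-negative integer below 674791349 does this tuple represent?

500823092

From x ≡ 74 (mod 181) write x = 74 + 181t. Substituting into x ≡ 5 (mod 131) gives 181t ≡ 62 (mod 131), and since 50⁻¹ ≡ 76 (mod 131), t ≡ 127. Hence x ≡ 74 + 181·127 = 23061 (mod 23711).
From x ≡ 23061 (mod 23711) write x = 23061 + 23711t. Substituting into x ≡ 120 (mod 149) gives 23711t ≡ 5 (mod 149), and since 20⁻¹ ≡ 82 (mod 149), t ≡ 112. Hence x ≡ 23061 + 23711·112 = 2678693 (mod 3532939).
From x ≡ 2678693 (mod 3532939) write x = 2678693 + 3532939t. Substituting into x ≡ 82 (mod 191) gives 3532939t ≡ 164 (mod 191), and since 12⁻¹ ≡ 16 (mod 191), t ≡ 141. Hence x ≡ 2678693 + 3532939·141 = 500823092 (mod 674791349).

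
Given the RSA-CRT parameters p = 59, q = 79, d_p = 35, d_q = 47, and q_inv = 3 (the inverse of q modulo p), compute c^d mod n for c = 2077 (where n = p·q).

4242

m₁ = c^(d_p) mod p: c ≡ 12 (mod 59), and 12^35 mod 59 = 53.
m₂ = c^(d_q) mod q: c ≡ 23 (mod 79), and 23^47 mod 79 = 55.
h = q_inv·(m₁ − m₂) mod p = 3·(53 − 55) mod 59 = 53.
m = m₂ + h·q = 55 + 53·79 = 4242.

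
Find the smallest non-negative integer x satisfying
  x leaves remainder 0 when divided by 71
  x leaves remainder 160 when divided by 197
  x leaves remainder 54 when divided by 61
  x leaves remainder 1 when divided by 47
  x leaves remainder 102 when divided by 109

Combine the congruences pairwise.
From x ≡ 0 (mod 71) write x = 0 + 71t. Substituting into x ≡ 160 (mod 197) gives 71t ≡ 160 (mod 197), and since 71⁻¹ ≡ 111 (mod 197), t ≡ 30. Hence x ≡ 0 + 71·30 = 2130 (mod 13987).
From x ≡ 2130 (mod 13987) write x = 2130 + 13987t. Substituting into x ≡ 54 (mod 61) gives 13987t ≡ 59 (mod 61), and since 18⁻¹ ≡ 17 (mod 61), t ≡ 27. Hence x ≡ 2130 + 13987·27 = 379779 (mod 853207).
From x ≡ 379779 (mod 853207) write x = 379779 + 853207t. Substituting into x ≡ 1 (mod 47) gives 853207t ≡ 29 (mod 47), and since 16⁻¹ ≡ 3 (mod 47), t ≡ 40. Hence x ≡ 379779 + 853207·40 = 34508059 (mod 40100729).
From x ≡ 34508059 (mod 40100729) write x = 34508059 + 40100729t. Substituting into x ≡ 102 (mod 109) gives 40100729t ≡ 26 (mod 109), and since 65⁻¹ ≡ 52 (mod 109), t ≡ 44. Hence x ≡ 34508059 + 40100729·44 = 1798940135 (mod 4370979461).

1798940135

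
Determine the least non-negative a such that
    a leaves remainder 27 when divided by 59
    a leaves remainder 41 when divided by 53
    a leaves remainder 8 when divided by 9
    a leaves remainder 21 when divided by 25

The moduli are pairwise coprime; N = 59·53·9·25 = 703575.
N/59 = 11925; 11925 ≡ 7 (mod 59); 7·17 ≡ 1, so inverse 17.
N/53 = 13275; 13275 ≡ 25 (mod 53); 25·17 ≡ 1, so inverse 17.
N/9 = 78175; 78175 ≡ 1 (mod 9), inverse 1.
N/25 = 28143; 28143 ≡ 18 (mod 25); 18·7 ≡ 1, so inverse 7.
a ≡ 27·11925·17 + 41·13275·17 + 8·78175·1 + 21·28143·7 = 19488671.
19488671 mod 703575 = 492146.

492146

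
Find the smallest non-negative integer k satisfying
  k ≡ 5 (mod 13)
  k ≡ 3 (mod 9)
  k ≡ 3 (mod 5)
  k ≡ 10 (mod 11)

The moduli are pairwise coprime; N = 13·9·5·11 = 6435.
N/13 = 495; 495 ≡ 1 (mod 13), inverse 1.
N/9 = 715; 715 ≡ 4 (mod 9); 4·7 ≡ 1, so inverse 7.
N/5 = 1287; 1287 ≡ 2 (mod 5); 2·3 ≡ 1, so inverse 3.
N/11 = 585; 585 ≡ 2 (mod 11); 2·6 ≡ 1, so inverse 6.
k ≡ 5·495·1 + 3·715·7 + 3·1287·3 + 10·585·6 = 64173.
64173 mod 6435 = 6258.

6258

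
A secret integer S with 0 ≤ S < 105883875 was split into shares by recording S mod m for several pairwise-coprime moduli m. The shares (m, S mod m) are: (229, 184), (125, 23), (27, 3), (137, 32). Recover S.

48168273

The moduli are pairwise coprime; N = 229·125·27·137 = 105883875.
N/229 = 462375; 462375 ≡ 24 (mod 229); 24·105 ≡ 1, so inverse 105.
N/125 = 847071; 847071 ≡ 71 (mod 125); 71·81 ≡ 1, so inverse 81.
N/27 = 3921625; 3921625 ≡ 10 (mod 27); 10·19 ≡ 1, so inverse 19.
N/137 = 772875; 772875 ≡ 58 (mod 137); 58·26 ≡ 1, so inverse 26.
S ≡ 184·462375·105 + 23·847071·81 + 3·3921625·19 + 32·772875·26 = 11377742898.
11377742898 mod 105883875 = 48168273.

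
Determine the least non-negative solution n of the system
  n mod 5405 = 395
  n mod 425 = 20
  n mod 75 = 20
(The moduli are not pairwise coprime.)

Combine the congruences pairwise.
gcd(5405, 425) = 5 and 5 | (20 − 395), so the pair is consistent; merging gives n ≡ 189570 (mod 459425), where 459425 = lcm(5405, 425).
gcd(459425, 75) = 25 and 25 | (20 − 189570), so the pair is consistent; merging gives n ≡ 648995 (mod 1378275), where 1378275 = lcm(459425, 75).
The solution is unique modulo lcm(5405, 425, 75) = 1378275.

648995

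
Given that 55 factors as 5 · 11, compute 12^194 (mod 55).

Mod 5: 12 ≡ 2; by Fermat, exponent reduces to 194 mod 4 = 2; 2^2 ≡ 4 (mod 5).
Mod 11: 12 ≡ 1; by Fermat, exponent reduces to 194 mod 10 = 4; 1^4 ≡ 1 (mod 11).
Combine by CRT: x ≡ 4 (mod 5), x ≡ 1 (mod 11) ⇒ x ≡ 34 (mod 55).

34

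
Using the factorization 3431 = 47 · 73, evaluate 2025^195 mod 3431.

24

Mod 47: 2025 ≡ 4; by Fermat, exponent reduces to 195 mod 46 = 11; 4^11 ≡ 24 (mod 47).
Mod 73: 2025 ≡ 54; by Fermat, exponent reduces to 195 mod 72 = 51; 54^51 ≡ 24 (mod 73).
Combine by CRT: x ≡ 24 (mod 47), x ≡ 24 (mod 73) ⇒ x ≡ 24 (mod 3431).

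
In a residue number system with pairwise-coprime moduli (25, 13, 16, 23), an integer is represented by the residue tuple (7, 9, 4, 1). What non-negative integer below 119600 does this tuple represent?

The moduli are pairwise coprime; N = 25·13·16·23 = 119600.
N/25 = 4784; 4784 ≡ 9 (mod 25); 9·14 ≡ 1, so inverse 14.
N/13 = 9200; 9200 ≡ 9 (mod 13); 9·3 ≡ 1, so inverse 3.
N/16 = 7475; 7475 ≡ 3 (mod 16); 3·11 ≡ 1, so inverse 11.
N/23 = 5200; 5200 ≡ 2 (mod 23); 2·12 ≡ 1, so inverse 12.
x ≡ 7·4784·14 + 9·9200·3 + 4·7475·11 + 1·5200·12 = 1108532.
1108532 mod 119600 = 32132.

32132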